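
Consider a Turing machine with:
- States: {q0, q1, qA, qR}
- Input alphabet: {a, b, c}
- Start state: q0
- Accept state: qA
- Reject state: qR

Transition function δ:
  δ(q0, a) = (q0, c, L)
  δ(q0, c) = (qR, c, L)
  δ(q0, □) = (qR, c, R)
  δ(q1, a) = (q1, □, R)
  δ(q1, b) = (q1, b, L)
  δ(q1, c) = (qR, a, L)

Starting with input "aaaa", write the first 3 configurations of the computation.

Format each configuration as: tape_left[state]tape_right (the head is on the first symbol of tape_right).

Transitions applied:
Step 1: δ(q0, a) = (q0, c, L)
Step 2: δ(q0, □) = (qR, c, R)

The first 3 configurations are:
[q0]aaaa ⊢ [q0]□caaa ⊢ c[qR]caaa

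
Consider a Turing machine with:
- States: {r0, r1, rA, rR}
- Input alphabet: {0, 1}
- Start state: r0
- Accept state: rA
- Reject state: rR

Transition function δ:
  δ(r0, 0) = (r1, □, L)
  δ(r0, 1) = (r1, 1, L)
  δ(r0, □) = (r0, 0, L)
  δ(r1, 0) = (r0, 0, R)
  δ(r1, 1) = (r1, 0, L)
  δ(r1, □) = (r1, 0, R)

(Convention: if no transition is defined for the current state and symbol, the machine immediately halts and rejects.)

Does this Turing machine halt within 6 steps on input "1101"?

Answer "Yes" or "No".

Execution trace:
Initial: [r0]1101
Step 1: δ(r0, 1) = (r1, 1, L) → [r1]□1101
Step 2: δ(r1, □) = (r1, 0, R) → 0[r1]1101
Step 3: δ(r1, 1) = (r1, 0, L) → [r1]00101
Step 4: δ(r1, 0) = (r0, 0, R) → 0[r0]0101
Step 5: δ(r0, 0) = (r1, □, L) → [r1]0□101
Step 6: δ(r1, 0) = (r0, 0, R) → 0[r0]□101

The machine has not reached a halting state after 6 steps.
The machine did not halt within the 6-step bound.

Answer: No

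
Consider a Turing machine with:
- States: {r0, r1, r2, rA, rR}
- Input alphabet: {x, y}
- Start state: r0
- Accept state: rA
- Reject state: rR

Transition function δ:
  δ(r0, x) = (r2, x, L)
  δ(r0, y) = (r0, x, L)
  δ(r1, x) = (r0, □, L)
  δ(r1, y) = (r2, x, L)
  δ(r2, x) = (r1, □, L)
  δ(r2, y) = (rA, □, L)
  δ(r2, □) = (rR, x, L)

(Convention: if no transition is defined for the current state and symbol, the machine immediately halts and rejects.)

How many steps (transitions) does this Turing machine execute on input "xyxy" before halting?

Execution trace:
Initial: [r0]xyxy
Step 1: δ(r0, x) = (r2, x, L) → [r2]□xyxy
Step 2: δ(r2, □) = (rR, x, L) → [rR]□xxyxy

The machine reaches the reject state rR and halts.

The machine executed 2 steps before halting.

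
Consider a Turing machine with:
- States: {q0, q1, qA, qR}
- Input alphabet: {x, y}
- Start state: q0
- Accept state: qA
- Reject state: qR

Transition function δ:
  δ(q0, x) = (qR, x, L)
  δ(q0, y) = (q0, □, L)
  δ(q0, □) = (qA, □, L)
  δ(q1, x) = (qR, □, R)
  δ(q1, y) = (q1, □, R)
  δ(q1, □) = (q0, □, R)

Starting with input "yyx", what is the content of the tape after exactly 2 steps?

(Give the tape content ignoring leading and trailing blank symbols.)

Execution trace:
Initial: [q0]yyx
Step 1: δ(q0, y) = (q0, □, L) → [q0]□□yx
Step 2: δ(q0, □) = (qA, □, L) → [qA]□□□yx

The machine reaches the accept state qA and halts.

After 2 steps, the tape (ignoring leading/trailing blanks) is: yx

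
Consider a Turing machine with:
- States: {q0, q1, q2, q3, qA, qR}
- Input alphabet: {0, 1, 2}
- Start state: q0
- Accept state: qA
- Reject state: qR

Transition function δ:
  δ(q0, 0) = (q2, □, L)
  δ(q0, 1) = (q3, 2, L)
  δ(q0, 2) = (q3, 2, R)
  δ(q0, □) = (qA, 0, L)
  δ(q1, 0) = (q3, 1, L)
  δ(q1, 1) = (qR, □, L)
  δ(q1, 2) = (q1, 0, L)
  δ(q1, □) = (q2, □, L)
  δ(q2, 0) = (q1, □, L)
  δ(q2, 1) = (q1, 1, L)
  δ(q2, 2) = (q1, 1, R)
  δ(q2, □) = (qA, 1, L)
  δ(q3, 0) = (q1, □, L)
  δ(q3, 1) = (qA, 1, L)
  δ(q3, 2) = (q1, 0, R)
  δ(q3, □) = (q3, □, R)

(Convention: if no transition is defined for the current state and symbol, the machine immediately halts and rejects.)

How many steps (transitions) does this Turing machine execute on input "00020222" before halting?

Execution trace:
Initial: [q0]00020222
Step 1: δ(q0, 0) = (q2, □, L) → [q2]□□0020222
Step 2: δ(q2, □) = (qA, 1, L) → [qA]□1□0020222

The machine reaches the accept state qA and halts.

The machine executed 2 steps before halting.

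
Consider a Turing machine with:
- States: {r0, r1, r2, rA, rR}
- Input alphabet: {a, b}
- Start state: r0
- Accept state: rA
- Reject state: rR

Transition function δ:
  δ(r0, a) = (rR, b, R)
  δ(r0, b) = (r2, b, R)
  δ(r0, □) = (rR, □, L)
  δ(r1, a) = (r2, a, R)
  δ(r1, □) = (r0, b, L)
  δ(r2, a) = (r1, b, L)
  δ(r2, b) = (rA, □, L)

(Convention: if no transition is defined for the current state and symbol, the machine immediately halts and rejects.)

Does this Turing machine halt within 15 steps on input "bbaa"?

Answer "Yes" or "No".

Execution trace:
Initial: [r0]bbaa
Step 1: δ(r0, b) = (r2, b, R) → b[r2]baa
Step 2: δ(r2, b) = (rA, □, L) → [rA]b□aa

The machine reaches the accept state rA and halts.
The machine halted after 2 steps (within the 15-step bound).

Answer: Yes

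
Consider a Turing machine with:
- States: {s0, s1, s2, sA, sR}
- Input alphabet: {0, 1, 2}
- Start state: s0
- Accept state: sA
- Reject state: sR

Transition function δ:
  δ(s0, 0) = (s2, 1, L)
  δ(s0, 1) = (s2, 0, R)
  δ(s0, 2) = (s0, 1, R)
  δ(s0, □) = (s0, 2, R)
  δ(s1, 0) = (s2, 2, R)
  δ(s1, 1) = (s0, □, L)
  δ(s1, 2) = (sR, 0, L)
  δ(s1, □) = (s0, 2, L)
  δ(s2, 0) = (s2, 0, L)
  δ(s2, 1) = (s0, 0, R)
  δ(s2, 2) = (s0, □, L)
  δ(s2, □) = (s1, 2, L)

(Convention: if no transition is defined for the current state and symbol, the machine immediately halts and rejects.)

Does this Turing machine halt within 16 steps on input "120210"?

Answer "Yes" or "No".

Execution trace:
Initial: [s0]120210
Step 1: δ(s0, 1) = (s2, 0, R) → 0[s2]20210
Step 2: δ(s2, 2) = (s0, □, L) → [s0]0□0210
Step 3: δ(s0, 0) = (s2, 1, L) → [s2]□1□0210
Step 4: δ(s2, □) = (s1, 2, L) → [s1]□21□0210
Step 5: δ(s1, □) = (s0, 2, L) → [s0]□221□0210
Step 6: δ(s0, □) = (s0, 2, R) → 2[s0]221□0210
Step 7: δ(s0, 2) = (s0, 1, R) → 21[s0]21□0210
Step 8: δ(s0, 2) = (s0, 1, R) → 211[s0]1□0210
Step 9: δ(s0, 1) = (s2, 0, R) → 2110[s2]□0210
Step 10: δ(s2, □) = (s1, 2, L) → 211[s1]020210
Step 11: δ(s1, 0) = (s2, 2, R) → 2112[s2]20210
Step 12: δ(s2, 2) = (s0, □, L) → 211[s0]2□0210
Step 13: δ(s0, 2) = (s0, 1, R) → 2111[s0]□0210
Step 14: δ(s0, □) = (s0, 2, R) → 21112[s0]0210
Step 15: δ(s0, 0) = (s2, 1, L) → 2111[s2]21210
Step 16: δ(s2, 2) = (s0, □, L) → 211[s0]1□1210

The machine has not reached a halting state after 16 steps.
The machine did not halt within the 16-step bound.

Answer: No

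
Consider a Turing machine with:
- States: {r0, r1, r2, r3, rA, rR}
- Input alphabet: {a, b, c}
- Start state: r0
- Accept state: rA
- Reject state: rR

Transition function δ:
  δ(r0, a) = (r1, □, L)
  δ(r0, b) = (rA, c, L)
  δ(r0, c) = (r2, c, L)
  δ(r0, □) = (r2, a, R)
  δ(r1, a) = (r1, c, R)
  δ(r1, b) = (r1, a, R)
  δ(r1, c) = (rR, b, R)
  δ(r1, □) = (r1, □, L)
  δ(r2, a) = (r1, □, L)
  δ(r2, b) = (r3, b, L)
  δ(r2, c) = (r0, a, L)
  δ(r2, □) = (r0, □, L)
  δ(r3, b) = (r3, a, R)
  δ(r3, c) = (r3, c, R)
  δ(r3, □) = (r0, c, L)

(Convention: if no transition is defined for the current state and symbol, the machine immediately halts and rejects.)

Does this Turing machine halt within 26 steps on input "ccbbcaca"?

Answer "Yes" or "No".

Execution trace:
Initial: [r0]ccbbcaca
Step 1: δ(r0, c) = (r2, c, L) → [r2]□ccbbcaca
Step 2: δ(r2, □) = (r0, □, L) → [r0]□□ccbbcaca
Step 3: δ(r0, □) = (r2, a, R) → a[r2]□ccbbcaca
Step 4: δ(r2, □) = (r0, □, L) → [r0]a□ccbbcaca
Step 5: δ(r0, a) = (r1, □, L) → [r1]□□□ccbbcaca
Step 6: δ(r1, □) = (r1, □, L) → [r1]□□□□ccbbcaca
Step 7: δ(r1, □) = (r1, □, L) → [r1]□□□□□ccbbcaca
Step 8: δ(r1, □) = (r1, □, L) → [r1]□□□□□□ccbbcaca
Step 9: δ(r1, □) = (r1, □, L) → [r1]□□□□□□□ccbbcaca
Step 10: δ(r1, □) = (r1, □, L) → [r1]□□□□□□□□ccbbcaca
Step 11: δ(r1, □) = (r1, □, L) → [r1]□□□□□□□□□ccbbcaca
Step 12: δ(r1, □) = (r1, □, L) → [r1]□□□□□□□□□□ccbbcaca
Step 13: δ(r1, □) = (r1, □, L) → [r1]□□□□□□□□□□□ccbbcaca
Step 14: δ(r1, □) = (r1, □, L) → [r1]□□□□□□□□□□□□ccbbcaca
Step 15: δ(r1, □) = (r1, □, L) → [r1]□□□□□□□□□□□□□ccbbcaca
Step 16: δ(r1, □) = (r1, □, L) → [r1]□□□□□□□□□□□□□□ccbbcaca
Step 17: δ(r1, □) = (r1, □, L) → [r1]□□□□□□□□□□□□□□□ccbbcaca
Step 18: δ(r1, □) = (r1, □, L) → [r1]□□□□□□□□□□□□□□□□ccbbcaca
Step 19: δ(r1, □) = (r1, □, L) → [r1]□□□□□□□□□□□□□□□□□ccbbcaca
Step 20: δ(r1, □) = (r1, □, L) → [r1]□□□□□□□□□□□□□□□□□□ccbbcaca
Step 21: δ(r1, □) = (r1, □, L) → [r1]□□□□□□□□□□□□□□□□□□□ccbbcaca
Step 22: δ(r1, □) = (r1, □, L) → [r1]□□□□□□□□□□□□□□□□□□□□ccbbcaca
Step 23: δ(r1, □) = (r1, □, L) → [r1]□□□□□□□□□□□□□□□□□□□□□ccbbcaca
Step 24: δ(r1, □) = (r1, □, L) → [r1]□□□□□□□□□□□□□□□□□□□□□□ccbbcaca
Step 25: δ(r1, □) = (r1, □, L) → [r1]□□□□□□□□□□□□□□□□□□□□□□□ccbbcaca
Step 26: δ(r1, □) = (r1, □, L) → [r1]□□□□□□□□□□□□□□□□□□□□□□□□ccbbcaca

The machine has not reached a halting state after 26 steps.
The machine did not halt within the 26-step bound.

Answer: No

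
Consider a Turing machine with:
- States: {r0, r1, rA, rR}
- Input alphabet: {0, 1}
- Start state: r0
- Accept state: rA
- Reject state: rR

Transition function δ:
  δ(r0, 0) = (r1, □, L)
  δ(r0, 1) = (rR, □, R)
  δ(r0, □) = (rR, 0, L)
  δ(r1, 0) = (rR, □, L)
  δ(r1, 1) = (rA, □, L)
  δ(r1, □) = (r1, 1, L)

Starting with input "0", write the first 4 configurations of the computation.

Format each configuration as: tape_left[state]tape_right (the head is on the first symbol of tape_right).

Transitions applied:
Step 1: δ(r0, 0) = (r1, □, L)
Step 2: δ(r1, □) = (r1, 1, L)
Step 3: δ(r1, □) = (r1, 1, L)

The first 4 configurations are:
[r0]0 ⊢ [r1]□□ ⊢ [r1]□1□ ⊢ [r1]□11□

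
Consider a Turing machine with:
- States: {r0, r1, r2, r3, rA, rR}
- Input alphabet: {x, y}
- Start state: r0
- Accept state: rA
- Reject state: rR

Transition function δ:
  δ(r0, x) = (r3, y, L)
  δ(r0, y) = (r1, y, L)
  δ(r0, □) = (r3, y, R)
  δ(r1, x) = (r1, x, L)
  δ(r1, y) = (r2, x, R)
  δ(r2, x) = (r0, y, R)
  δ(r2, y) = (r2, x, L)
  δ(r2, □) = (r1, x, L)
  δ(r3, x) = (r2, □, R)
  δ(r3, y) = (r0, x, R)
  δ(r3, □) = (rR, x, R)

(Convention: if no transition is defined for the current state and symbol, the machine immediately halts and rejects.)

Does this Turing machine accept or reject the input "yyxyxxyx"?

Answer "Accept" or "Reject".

Execution trace:
Initial: [r0]yyxyxxyx
Step 1: δ(r0, y) = (r1, y, L) → [r1]□yyxyxxyx

No transition is defined for δ(r1, □). By convention the machine halts and rejects.

Answer: Reject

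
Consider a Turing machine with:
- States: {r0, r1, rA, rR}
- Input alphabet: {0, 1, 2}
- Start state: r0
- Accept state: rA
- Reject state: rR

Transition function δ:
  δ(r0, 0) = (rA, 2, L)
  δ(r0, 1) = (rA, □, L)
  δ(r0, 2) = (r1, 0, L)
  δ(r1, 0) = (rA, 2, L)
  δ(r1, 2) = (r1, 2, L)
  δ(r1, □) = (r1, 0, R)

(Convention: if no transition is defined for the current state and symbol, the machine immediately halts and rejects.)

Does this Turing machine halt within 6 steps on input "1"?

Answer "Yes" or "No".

Execution trace:
Initial: [r0]1
Step 1: δ(r0, 1) = (rA, □, L) → [rA]□□

The machine reaches the accept state rA and halts.
The machine halted after 1 step (within the 6-step bound).

Answer: Yes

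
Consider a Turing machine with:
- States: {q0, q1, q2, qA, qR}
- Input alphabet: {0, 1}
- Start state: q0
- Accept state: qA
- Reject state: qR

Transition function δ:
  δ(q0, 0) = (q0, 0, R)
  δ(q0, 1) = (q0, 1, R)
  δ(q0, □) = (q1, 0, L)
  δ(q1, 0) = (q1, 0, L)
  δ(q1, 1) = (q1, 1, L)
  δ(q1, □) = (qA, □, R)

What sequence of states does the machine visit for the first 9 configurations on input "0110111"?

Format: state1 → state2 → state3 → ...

Execution trace:
Initial: [q0]0110111
Step 1: δ(q0, 0) = (q0, 0, R) → 0[q0]110111
Step 2: δ(q0, 1) = (q0, 1, R) → 01[q0]10111
Step 3: δ(q0, 1) = (q0, 1, R) → 011[q0]0111
Step 4: δ(q0, 0) = (q0, 0, R) → 0110[q0]111
Step 5: δ(q0, 1) = (q0, 1, R) → 01101[q0]11
Step 6: δ(q0, 1) = (q0, 1, R) → 011011[q0]1
Step 7: δ(q0, 1) = (q0, 1, R) → 0110111[q0]□
Step 8: δ(q0, □) = (q1, 0, L) → 011011[q1]10

State sequence: q0 → q0 → q0 → q0 → q0 → q0 → q0 → q0 → q1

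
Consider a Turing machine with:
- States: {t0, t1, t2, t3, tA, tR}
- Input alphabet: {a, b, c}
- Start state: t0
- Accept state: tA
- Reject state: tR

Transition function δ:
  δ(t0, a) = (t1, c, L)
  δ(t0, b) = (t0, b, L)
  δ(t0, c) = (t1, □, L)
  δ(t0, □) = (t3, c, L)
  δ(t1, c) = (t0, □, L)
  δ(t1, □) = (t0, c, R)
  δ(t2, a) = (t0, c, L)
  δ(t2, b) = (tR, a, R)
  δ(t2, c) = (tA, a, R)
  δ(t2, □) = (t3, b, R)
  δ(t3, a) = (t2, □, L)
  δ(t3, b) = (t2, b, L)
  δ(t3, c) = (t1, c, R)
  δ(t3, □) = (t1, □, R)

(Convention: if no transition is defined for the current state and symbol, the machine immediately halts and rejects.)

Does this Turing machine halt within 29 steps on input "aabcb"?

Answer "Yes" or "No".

Execution trace:
Initial: [t0]aabcb
Step 1: δ(t0, a) = (t1, c, L) → [t1]□cabcb
Step 2: δ(t1, □) = (t0, c, R) → c[t0]cabcb
Step 3: δ(t0, c) = (t1, □, L) → [t1]c□abcb
Step 4: δ(t1, c) = (t0, □, L) → [t0]□□□abcb
Step 5: δ(t0, □) = (t3, c, L) → [t3]□c□□abcb
Step 6: δ(t3, □) = (t1, □, R) → □[t1]c□□abcb
Step 7: δ(t1, c) = (t0, □, L) → [t0]□□□□abcb
Step 8: δ(t0, □) = (t3, c, L) → [t3]□c□□□abcb
Step 9: δ(t3, □) = (t1, □, R) → □[t1]c□□□abcb
Step 10: δ(t1, c) = (t0, □, L) → [t0]□□□□□abcb
Step 11: δ(t0, □) = (t3, c, L) → [t3]□c□□□□abcb
Step 12: δ(t3, □) = (t1, □, R) → □[t1]c□□□□abcb
Step 13: δ(t1, c) = (t0, □, L) → [t0]□□□□□□abcb
Step 14: δ(t0, □) = (t3, c, L) → [t3]□c□□□□□abcb
Step 15: δ(t3, □) = (t1, □, R) → □[t1]c□□□□□abcb
Step 16: δ(t1, c) = (t0, □, L) → [t0]□□□□□□□abcb
Step 17: δ(t0, □) = (t3, c, L) → [t3]□c□□□□□□abcb
Step 18: δ(t3, □) = (t1, □, R) → □[t1]c□□□□□□abcb
Step 19: δ(t1, c) = (t0, □, L) → [t0]□□□□□□□□abcb
Step 20: δ(t0, □) = (t3, c, L) → [t3]□c□□□□□□□abcb
Step 21: δ(t3, □) = (t1, □, R) → □[t1]c□□□□□□□abcb
Step 22: δ(t1, c) = (t0, □, L) → [t0]□□□□□□□□□abcb
Step 23: δ(t0, □) = (t3, c, L) → [t3]□c□□□□□□□□abcb
Step 24: δ(t3, □) = (t1, □, R) → □[t1]c□□□□□□□□abcb
Step 25: δ(t1, c) = (t0, □, L) → [t0]□□□□□□□□□□abcb
Step 26: δ(t0, □) = (t3, c, L) → [t3]□c□□□□□□□□□abcb
Step 27: δ(t3, □) = (t1, □, R) → □[t1]c□□□□□□□□□abcb
Step 28: δ(t1, c) = (t0, □, L) → [t0]□□□□□□□□□□□abcb
Step 29: δ(t0, □) = (t3, c, L) → [t3]□c□□□□□□□□□□abcb

The machine has not reached a halting state after 29 steps.
The machine did not halt within the 29-step bound.

Answer: No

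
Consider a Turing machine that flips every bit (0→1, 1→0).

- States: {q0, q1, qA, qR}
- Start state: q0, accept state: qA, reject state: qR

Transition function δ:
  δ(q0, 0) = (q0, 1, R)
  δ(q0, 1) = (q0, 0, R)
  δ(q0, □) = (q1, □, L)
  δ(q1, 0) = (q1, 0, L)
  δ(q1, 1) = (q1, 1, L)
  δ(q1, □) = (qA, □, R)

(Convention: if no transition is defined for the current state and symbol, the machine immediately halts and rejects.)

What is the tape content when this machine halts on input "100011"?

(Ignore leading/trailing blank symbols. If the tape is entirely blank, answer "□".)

Execution trace:
Initial: [q0]100011
Step 1: δ(q0, 1) = (q0, 0, R) → 0[q0]00011
Step 2: δ(q0, 0) = (q0, 1, R) → 01[q0]0011
Step 3: δ(q0, 0) = (q0, 1, R) → 011[q0]011
Step 4: δ(q0, 0) = (q0, 1, R) → 0111[q0]11
Step 5: δ(q0, 1) = (q0, 0, R) → 01110[q0]1
Step 6: δ(q0, 1) = (q0, 0, R) → 011100[q0]□
Step 7: δ(q0, □) = (q1, □, L) → 01110[q1]0□
Step 8: δ(q1, 0) = (q1, 0, L) → 0111[q1]00□
Step 9: δ(q1, 0) = (q1, 0, L) → 011[q1]100□
Step 10: δ(q1, 1) = (q1, 1, L) → 01[q1]1100□
Step 11: δ(q1, 1) = (q1, 1, L) → 0[q1]11100□
Step 12: δ(q1, 1) = (q1, 1, L) → [q1]011100□
Step 13: δ(q1, 0) = (q1, 0, L) → [q1]□011100□
Step 14: δ(q1, □) = (qA, □, R) → □[qA]011100□

The machine reaches the accept state qA and halts.

Final tape (ignoring leading/trailing blanks): 011100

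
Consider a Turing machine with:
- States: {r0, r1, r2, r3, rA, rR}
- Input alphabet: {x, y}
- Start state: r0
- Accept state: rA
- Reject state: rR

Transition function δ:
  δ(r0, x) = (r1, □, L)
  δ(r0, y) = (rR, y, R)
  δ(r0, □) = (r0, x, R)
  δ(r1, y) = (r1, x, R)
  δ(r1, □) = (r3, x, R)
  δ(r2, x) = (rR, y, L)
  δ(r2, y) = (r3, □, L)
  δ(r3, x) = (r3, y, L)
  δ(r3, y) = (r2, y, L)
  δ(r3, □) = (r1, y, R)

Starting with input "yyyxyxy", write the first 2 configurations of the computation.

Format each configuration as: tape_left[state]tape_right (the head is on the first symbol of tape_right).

Transitions applied:
Step 1: δ(r0, y) = (rR, y, R)

The first 2 configurations are:
[r0]yyyxyxy ⊢ y[rR]yyxyxy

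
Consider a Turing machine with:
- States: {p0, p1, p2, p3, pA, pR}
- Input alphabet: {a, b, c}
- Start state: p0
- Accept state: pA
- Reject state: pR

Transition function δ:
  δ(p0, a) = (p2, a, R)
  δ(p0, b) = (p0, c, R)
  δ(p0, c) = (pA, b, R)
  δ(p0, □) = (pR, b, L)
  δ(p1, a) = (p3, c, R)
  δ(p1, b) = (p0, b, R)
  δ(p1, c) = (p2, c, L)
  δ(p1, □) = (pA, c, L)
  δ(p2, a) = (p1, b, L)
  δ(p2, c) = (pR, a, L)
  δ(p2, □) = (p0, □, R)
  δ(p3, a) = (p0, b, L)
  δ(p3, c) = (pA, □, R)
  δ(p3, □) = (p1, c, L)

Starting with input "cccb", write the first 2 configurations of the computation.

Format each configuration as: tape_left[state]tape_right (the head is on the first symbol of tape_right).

Transitions applied:
Step 1: δ(p0, c) = (pA, b, R)

The first 2 configurations are:
[p0]cccb ⊢ b[pA]ccb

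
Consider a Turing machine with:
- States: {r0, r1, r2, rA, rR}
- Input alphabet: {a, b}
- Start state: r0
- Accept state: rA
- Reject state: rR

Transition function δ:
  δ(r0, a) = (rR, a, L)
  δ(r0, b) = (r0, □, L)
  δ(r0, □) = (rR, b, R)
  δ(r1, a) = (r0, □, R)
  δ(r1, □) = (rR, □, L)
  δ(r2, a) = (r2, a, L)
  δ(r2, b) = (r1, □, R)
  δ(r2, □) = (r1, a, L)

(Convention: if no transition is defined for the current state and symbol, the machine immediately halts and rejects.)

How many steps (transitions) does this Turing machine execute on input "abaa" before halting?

Execution trace:
Initial: [r0]abaa
Step 1: δ(r0, a) = (rR, a, L) → [rR]□abaa

The machine reaches the reject state rR and halts.

The machine executed 1 step before halting.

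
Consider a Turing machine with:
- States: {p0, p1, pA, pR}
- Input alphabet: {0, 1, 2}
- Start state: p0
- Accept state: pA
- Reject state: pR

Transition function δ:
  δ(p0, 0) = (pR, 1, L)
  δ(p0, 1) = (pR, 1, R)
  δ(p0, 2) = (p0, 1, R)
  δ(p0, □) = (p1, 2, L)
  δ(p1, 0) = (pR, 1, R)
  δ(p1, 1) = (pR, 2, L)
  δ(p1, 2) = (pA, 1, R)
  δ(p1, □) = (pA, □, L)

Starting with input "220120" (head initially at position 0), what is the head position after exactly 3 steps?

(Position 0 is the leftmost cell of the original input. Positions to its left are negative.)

Execution trace (head position shown):
Step 0: [p0]220120  (head at position 0)
Step 1: move right → 1[p0]20120  (head at position 1)
Step 2: move right → 11[p0]0120  (head at position 2)
Step 3: move left → 1[pR]11120  (head at position 1)

After 3 steps, the head is at position 1.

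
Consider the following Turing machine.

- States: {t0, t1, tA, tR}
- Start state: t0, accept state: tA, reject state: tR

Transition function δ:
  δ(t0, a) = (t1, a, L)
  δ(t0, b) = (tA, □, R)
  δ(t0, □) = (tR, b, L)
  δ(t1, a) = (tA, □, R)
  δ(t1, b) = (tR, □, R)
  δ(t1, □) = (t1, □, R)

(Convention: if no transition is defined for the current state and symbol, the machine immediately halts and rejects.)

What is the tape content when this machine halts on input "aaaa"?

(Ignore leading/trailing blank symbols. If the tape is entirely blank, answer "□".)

Execution trace:
Initial: [t0]aaaa
Step 1: δ(t0, a) = (t1, a, L) → [t1]□aaaa
Step 2: δ(t1, □) = (t1, □, R) → □[t1]aaaa
Step 3: δ(t1, a) = (tA, □, R) → □□[tA]aaa

The machine reaches the accept state tA and halts.

Final tape (ignoring leading/trailing blanks): aaa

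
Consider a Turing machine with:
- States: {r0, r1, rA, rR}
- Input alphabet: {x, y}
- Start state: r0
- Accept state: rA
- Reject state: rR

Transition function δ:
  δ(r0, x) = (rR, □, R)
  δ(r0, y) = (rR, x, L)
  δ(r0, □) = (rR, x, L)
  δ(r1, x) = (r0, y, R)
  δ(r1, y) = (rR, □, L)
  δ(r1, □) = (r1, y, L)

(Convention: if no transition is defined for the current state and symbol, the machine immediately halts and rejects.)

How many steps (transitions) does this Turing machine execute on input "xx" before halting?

Execution trace:
Initial: [r0]xx
Step 1: δ(r0, x) = (rR, □, R) → □[rR]x

The machine reaches the reject state rR and halts.

The machine executed 1 step before halting.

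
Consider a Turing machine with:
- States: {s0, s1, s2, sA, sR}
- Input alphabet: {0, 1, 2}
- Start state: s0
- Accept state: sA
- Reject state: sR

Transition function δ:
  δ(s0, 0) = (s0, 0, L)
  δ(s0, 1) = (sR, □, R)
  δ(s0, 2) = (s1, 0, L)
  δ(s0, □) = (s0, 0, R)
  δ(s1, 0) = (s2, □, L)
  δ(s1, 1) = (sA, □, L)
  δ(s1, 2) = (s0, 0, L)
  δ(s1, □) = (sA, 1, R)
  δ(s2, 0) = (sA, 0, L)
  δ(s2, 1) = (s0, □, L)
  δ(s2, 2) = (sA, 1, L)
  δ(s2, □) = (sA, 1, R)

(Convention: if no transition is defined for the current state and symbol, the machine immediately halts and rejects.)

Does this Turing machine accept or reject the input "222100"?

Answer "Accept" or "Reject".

Execution trace:
Initial: [s0]222100
Step 1: δ(s0, 2) = (s1, 0, L) → [s1]□022100
Step 2: δ(s1, □) = (sA, 1, R) → 1[sA]022100

The machine reaches the accept state sA and halts.

Answer: Accept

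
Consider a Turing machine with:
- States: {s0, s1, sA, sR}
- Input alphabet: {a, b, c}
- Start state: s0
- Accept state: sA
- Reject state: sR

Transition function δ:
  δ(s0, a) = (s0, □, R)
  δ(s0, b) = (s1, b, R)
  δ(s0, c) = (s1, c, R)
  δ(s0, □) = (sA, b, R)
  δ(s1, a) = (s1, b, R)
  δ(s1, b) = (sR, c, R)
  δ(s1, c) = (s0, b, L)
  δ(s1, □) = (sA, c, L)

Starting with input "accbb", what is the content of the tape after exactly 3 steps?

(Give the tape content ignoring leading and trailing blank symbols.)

Execution trace:
Initial: [s0]accbb
Step 1: δ(s0, a) = (s0, □, R) → □[s0]ccbb
Step 2: δ(s0, c) = (s1, c, R) → □c[s1]cbb
Step 3: δ(s1, c) = (s0, b, L) → □[s0]cbbb

After 3 steps, the tape (ignoring leading/trailing blanks) is: cbbb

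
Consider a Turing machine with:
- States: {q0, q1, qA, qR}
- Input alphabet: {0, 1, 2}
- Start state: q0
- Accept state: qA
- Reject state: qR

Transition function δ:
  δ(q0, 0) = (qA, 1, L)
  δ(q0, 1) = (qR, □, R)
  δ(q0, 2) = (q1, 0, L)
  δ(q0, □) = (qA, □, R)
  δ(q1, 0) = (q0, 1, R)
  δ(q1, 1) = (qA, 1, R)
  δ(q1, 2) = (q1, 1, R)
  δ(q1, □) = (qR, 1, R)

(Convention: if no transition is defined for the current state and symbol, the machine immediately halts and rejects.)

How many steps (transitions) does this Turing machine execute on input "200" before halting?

Execution trace:
Initial: [q0]200
Step 1: δ(q0, 2) = (q1, 0, L) → [q1]□000
Step 2: δ(q1, □) = (qR, 1, R) → 1[qR]000

The machine reaches the reject state qR and halts.

The machine executed 2 steps before halting.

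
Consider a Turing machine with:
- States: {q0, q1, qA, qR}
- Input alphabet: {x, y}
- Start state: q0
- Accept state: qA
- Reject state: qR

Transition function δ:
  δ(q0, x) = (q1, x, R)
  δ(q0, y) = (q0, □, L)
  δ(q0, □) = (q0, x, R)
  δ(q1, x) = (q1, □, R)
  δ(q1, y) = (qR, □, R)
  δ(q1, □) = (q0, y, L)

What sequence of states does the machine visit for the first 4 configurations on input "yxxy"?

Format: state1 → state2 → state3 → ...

Execution trace:
Initial: [q0]yxxy
Step 1: δ(q0, y) = (q0, □, L) → [q0]□□xxy
Step 2: δ(q0, □) = (q0, x, R) → x[q0]□xxy
Step 3: δ(q0, □) = (q0, x, R) → xx[q0]xxy

State sequence: q0 → q0 → q0 → q0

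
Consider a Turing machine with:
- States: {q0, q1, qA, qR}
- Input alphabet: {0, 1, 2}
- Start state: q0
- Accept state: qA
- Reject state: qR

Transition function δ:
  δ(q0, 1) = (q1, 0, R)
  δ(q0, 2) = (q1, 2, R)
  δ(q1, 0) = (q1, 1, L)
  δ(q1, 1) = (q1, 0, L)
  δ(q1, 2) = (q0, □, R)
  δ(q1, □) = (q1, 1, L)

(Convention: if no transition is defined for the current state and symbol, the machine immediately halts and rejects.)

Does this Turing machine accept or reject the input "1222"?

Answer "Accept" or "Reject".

Execution trace:
Initial: [q0]1222
Step 1: δ(q0, 1) = (q1, 0, R) → 0[q1]222
Step 2: δ(q1, 2) = (q0, □, R) → 0□[q0]22
Step 3: δ(q0, 2) = (q1, 2, R) → 0□2[q1]2
Step 4: δ(q1, 2) = (q0, □, R) → 0□2□[q0]□

No transition is defined for δ(q0, □). By convention the machine halts and rejects.

Answer: Reject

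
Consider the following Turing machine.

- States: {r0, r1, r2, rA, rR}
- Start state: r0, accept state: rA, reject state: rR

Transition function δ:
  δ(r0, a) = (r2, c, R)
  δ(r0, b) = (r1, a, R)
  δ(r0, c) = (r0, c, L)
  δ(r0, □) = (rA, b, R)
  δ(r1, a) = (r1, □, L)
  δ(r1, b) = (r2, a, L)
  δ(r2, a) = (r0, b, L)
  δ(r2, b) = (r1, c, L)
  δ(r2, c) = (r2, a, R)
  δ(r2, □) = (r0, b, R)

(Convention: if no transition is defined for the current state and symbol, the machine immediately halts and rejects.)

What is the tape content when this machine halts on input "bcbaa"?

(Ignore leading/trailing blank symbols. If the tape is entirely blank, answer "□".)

Execution trace:
Initial: [r0]bcbaa
Step 1: δ(r0, b) = (r1, a, R) → a[r1]cbaa

No transition is defined for δ(r1, c). By convention the machine halts and rejects.

Final tape (ignoring leading/trailing blanks): acbaa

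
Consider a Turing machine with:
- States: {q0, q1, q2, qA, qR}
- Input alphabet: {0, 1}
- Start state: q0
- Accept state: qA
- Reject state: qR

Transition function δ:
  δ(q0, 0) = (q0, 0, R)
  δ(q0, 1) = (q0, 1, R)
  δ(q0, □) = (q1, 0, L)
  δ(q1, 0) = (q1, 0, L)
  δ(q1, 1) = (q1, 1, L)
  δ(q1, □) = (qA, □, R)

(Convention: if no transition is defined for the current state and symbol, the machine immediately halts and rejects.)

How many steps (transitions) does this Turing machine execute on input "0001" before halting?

Execution trace:
Initial: [q0]0001
Step 1: δ(q0, 0) = (q0, 0, R) → 0[q0]001
Step 2: δ(q0, 0) = (q0, 0, R) → 00[q0]01
Step 3: δ(q0, 0) = (q0, 0, R) → 000[q0]1
Step 4: δ(q0, 1) = (q0, 1, R) → 0001[q0]□
Step 5: δ(q0, □) = (q1, 0, L) → 000[q1]10
Step 6: δ(q1, 1) = (q1, 1, L) → 00[q1]010
Step 7: δ(q1, 0) = (q1, 0, L) → 0[q1]0010
Step 8: δ(q1, 0) = (q1, 0, L) → [q1]00010
Step 9: δ(q1, 0) = (q1, 0, L) → [q1]□00010
Step 10: δ(q1, □) = (qA, □, R) → □[qA]00010

The machine reaches the accept state qA and halts.

The machine executed 10 steps before halting.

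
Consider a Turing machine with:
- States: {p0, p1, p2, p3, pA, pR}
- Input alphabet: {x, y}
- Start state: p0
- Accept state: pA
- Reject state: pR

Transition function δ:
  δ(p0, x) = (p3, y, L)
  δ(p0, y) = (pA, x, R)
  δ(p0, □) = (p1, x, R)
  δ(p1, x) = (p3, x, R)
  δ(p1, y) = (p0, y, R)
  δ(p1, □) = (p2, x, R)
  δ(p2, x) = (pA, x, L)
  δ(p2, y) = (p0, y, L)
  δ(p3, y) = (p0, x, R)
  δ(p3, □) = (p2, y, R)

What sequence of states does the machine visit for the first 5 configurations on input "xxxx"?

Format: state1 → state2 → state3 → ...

Execution trace:
Initial: [p0]xxxx
Step 1: δ(p0, x) = (p3, y, L) → [p3]□yxxx
Step 2: δ(p3, □) = (p2, y, R) → y[p2]yxxx
Step 3: δ(p2, y) = (p0, y, L) → [p0]yyxxx
Step 4: δ(p0, y) = (pA, x, R) → x[pA]yxxx

The machine reaches the accept state pA and halts.

State sequence: p0 → p3 → p2 → p0 → pA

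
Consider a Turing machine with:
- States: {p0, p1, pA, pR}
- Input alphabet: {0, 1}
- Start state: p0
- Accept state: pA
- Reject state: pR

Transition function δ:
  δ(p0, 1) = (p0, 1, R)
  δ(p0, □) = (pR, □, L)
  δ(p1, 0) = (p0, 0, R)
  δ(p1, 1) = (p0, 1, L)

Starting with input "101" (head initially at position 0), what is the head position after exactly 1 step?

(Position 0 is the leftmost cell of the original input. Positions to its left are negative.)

Execution trace (head position shown):
Step 0: [p0]101  (head at position 0)
Step 1: move right → 1[p0]01  (head at position 1)

After 1 step, the head is at position 1.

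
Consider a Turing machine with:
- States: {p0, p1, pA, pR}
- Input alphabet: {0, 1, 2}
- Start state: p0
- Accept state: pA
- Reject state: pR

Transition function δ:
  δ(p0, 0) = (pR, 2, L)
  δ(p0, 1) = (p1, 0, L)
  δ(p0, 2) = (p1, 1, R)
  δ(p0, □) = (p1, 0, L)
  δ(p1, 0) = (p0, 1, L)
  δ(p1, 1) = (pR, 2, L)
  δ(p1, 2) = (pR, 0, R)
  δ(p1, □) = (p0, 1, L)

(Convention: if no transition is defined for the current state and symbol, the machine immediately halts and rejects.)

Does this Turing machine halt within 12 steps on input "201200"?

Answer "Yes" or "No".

Execution trace:
Initial: [p0]201200
Step 1: δ(p0, 2) = (p1, 1, R) → 1[p1]01200
Step 2: δ(p1, 0) = (p0, 1, L) → [p0]111200
Step 3: δ(p0, 1) = (p1, 0, L) → [p1]□011200
Step 4: δ(p1, □) = (p0, 1, L) → [p0]□1011200
Step 5: δ(p0, □) = (p1, 0, L) → [p1]□01011200
Step 6: δ(p1, □) = (p0, 1, L) → [p0]□101011200
Step 7: δ(p0, □) = (p1, 0, L) → [p1]□0101011200
Step 8: δ(p1, □) = (p0, 1, L) → [p0]□10101011200
Step 9: δ(p0, □) = (p1, 0, L) → [p1]□010101011200
Step 10: δ(p1, □) = (p0, 1, L) → [p0]□1010101011200
Step 11: δ(p0, □) = (p1, 0, L) → [p1]□01010101011200
Step 12: δ(p1, □) = (p0, 1, L) → [p0]□101010101011200

The machine has not reached a halting state after 12 steps.
The machine did not halt within the 12-step bound.

Answer: No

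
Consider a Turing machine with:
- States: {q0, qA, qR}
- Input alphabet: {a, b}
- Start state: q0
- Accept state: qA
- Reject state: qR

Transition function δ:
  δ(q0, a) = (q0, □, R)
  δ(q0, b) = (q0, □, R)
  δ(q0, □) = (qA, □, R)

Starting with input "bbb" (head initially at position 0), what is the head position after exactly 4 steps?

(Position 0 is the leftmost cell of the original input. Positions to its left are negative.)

Execution trace (head position shown):
Step 0: [q0]bbb  (head at position 0)
Step 1: move right → □[q0]bb  (head at position 1)
Step 2: move right → □□[q0]b  (head at position 2)
Step 3: move right → □□□[q0]□  (head at position 3)
Step 4: move right → □□□□[qA]□  (head at position 4)

After 4 steps, the head is at position 4.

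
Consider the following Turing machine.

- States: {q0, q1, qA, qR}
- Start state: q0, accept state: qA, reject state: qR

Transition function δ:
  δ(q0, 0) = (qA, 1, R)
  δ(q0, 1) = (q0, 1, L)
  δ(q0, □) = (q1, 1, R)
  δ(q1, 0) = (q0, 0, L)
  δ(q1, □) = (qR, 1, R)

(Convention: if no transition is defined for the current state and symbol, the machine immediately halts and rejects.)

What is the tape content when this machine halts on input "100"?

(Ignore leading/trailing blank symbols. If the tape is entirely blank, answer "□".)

Execution trace:
Initial: [q0]100
Step 1: δ(q0, 1) = (q0, 1, L) → [q0]□100
Step 2: δ(q0, □) = (q1, 1, R) → 1[q1]100

No transition is defined for δ(q1, 1). By convention the machine halts and rejects.

Final tape (ignoring leading/trailing blanks): 1100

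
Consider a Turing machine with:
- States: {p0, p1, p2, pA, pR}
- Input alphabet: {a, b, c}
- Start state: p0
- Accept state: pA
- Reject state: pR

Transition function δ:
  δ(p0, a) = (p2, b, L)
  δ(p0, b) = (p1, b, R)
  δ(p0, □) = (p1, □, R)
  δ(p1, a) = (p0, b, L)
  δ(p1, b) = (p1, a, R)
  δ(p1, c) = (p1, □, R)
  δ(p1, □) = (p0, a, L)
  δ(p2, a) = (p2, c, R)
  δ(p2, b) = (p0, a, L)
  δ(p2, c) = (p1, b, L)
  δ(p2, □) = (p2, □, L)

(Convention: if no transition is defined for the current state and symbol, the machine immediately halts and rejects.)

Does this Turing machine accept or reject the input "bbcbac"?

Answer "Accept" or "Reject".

Execution trace:
Initial: [p0]bbcbac
Step 1: δ(p0, b) = (p1, b, R) → b[p1]bcbac
Step 2: δ(p1, b) = (p1, a, R) → ba[p1]cbac
Step 3: δ(p1, c) = (p1, □, R) → ba□[p1]bac
Step 4: δ(p1, b) = (p1, a, R) → ba□a[p1]ac
Step 5: δ(p1, a) = (p0, b, L) → ba□[p0]abc
Step 6: δ(p0, a) = (p2, b, L) → ba[p2]□bbc
Step 7: δ(p2, □) = (p2, □, L) → b[p2]a□bbc
Step 8: δ(p2, a) = (p2, c, R) → bc[p2]□bbc
Step 9: δ(p2, □) = (p2, □, L) → b[p2]c□bbc
Step 10: δ(p2, c) = (p1, b, L) → [p1]bb□bbc
Step 11: δ(p1, b) = (p1, a, R) → a[p1]b□bbc
Step 12: δ(p1, b) = (p1, a, R) → aa[p1]□bbc
Step 13: δ(p1, □) = (p0, a, L) → a[p0]aabbc
Step 14: δ(p0, a) = (p2, b, L) → [p2]ababbc
Step 15: δ(p2, a) = (p2, c, R) → c[p2]babbc
Step 16: δ(p2, b) = (p0, a, L) → [p0]caabbc

No transition is defined for δ(p0, c). By convention the machine halts and rejects.

Answer: Reject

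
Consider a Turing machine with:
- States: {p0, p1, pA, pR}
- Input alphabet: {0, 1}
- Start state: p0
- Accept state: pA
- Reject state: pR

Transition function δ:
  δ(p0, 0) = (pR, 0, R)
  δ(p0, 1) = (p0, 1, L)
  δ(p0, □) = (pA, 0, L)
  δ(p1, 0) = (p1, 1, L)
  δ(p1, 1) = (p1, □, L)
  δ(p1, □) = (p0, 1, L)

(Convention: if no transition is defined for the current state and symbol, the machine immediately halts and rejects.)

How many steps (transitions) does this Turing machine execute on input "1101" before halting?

Execution trace:
Initial: [p0]1101
Step 1: δ(p0, 1) = (p0, 1, L) → [p0]□1101
Step 2: δ(p0, □) = (pA, 0, L) → [pA]□01101

The machine reaches the accept state pA and halts.

The machine executed 2 steps before halting.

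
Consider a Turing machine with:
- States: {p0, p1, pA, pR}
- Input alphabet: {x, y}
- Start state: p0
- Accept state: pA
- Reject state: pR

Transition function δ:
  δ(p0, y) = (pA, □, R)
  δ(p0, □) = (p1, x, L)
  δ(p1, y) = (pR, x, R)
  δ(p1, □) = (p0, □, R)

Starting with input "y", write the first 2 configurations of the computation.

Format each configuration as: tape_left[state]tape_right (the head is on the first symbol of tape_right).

Transitions applied:
Step 1: δ(p0, y) = (pA, □, R)

The first 2 configurations are:
[p0]y ⊢ □[pA]□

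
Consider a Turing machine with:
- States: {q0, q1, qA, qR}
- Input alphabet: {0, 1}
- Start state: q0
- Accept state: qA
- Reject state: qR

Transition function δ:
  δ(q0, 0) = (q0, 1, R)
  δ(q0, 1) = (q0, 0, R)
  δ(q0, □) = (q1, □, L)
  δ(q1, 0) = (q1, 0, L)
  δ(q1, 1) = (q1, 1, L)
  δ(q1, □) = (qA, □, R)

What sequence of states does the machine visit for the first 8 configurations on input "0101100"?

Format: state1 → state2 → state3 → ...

Execution trace:
Initial: [q0]0101100
Step 1: δ(q0, 0) = (q0, 1, R) → 1[q0]101100
Step 2: δ(q0, 1) = (q0, 0, R) → 10[q0]01100
Step 3: δ(q0, 0) = (q0, 1, R) → 101[q0]1100
Step 4: δ(q0, 1) = (q0, 0, R) → 1010[q0]100
Step 5: δ(q0, 1) = (q0, 0, R) → 10100[q0]00
Step 6: δ(q0, 0) = (q0, 1, R) → 101001[q0]0
Step 7: δ(q0, 0) = (q0, 1, R) → 1010011[q0]□

State sequence: q0 → q0 → q0 → q0 → q0 → q0 → q0 → q0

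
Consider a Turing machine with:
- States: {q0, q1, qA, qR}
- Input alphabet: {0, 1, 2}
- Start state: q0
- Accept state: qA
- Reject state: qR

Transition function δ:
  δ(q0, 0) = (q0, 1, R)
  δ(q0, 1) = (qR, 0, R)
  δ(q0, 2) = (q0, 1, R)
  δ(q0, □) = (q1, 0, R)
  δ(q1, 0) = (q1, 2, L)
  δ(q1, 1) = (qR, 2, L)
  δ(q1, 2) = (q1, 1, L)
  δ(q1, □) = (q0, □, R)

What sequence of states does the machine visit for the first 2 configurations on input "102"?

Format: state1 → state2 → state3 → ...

Execution trace:
Initial: [q0]102
Step 1: δ(q0, 1) = (qR, 0, R) → 0[qR]02

The machine reaches the reject state qR and halts.

State sequence: q0 → qR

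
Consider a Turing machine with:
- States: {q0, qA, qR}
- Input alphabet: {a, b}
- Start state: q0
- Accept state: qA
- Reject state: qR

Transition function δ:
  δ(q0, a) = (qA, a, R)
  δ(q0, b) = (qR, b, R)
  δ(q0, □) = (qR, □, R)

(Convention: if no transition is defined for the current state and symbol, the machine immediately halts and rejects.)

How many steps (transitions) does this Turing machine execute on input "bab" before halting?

Execution trace:
Initial: [q0]bab
Step 1: δ(q0, b) = (qR, b, R) → b[qR]ab

The machine reaches the reject state qR and halts.

The machine executed 1 step before halting.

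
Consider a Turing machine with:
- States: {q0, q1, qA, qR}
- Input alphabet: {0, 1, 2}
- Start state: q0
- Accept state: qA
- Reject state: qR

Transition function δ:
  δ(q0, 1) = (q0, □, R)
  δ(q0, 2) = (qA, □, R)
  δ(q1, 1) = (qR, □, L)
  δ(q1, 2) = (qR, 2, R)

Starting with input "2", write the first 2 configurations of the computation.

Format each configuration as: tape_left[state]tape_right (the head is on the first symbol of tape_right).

Transitions applied:
Step 1: δ(q0, 2) = (qA, □, R)

The first 2 configurations are:
[q0]2 ⊢ □[qA]□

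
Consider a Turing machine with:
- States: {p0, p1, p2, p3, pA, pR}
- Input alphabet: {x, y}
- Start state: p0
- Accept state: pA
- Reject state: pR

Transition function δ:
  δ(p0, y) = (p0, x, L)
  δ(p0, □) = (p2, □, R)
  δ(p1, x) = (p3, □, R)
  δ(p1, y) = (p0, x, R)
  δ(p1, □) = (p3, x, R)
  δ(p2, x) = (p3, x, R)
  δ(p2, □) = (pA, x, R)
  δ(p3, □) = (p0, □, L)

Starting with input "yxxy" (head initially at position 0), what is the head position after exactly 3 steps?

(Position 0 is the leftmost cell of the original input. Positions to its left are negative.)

Execution trace (head position shown):
Step 0: [p0]yxxy  (head at position 0)
Step 1: move left → [p0]□xxxy  (head at position -1)
Step 2: move right → □[p2]xxxy  (head at position 0)
Step 3: move right → □x[p3]xxy  (head at position 1)

After 3 steps, the head is at position 1.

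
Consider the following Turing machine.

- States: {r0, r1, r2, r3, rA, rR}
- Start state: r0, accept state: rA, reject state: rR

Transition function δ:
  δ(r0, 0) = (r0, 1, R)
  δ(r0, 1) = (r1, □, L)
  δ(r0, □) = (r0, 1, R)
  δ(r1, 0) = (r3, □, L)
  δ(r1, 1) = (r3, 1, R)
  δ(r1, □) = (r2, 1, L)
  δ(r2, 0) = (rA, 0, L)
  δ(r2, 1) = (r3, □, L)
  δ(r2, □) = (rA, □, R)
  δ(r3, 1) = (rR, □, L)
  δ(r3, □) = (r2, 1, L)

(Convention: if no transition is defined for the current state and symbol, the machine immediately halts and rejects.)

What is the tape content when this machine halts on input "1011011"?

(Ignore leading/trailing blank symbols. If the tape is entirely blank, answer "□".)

Execution trace:
Initial: [r0]1011011
Step 1: δ(r0, 1) = (r1, □, L) → [r1]□□011011
Step 2: δ(r1, □) = (r2, 1, L) → [r2]□1□011011
Step 3: δ(r2, □) = (rA, □, R) → □[rA]1□011011

The machine reaches the accept state rA and halts.

Final tape (ignoring leading/trailing blanks): 1□011011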